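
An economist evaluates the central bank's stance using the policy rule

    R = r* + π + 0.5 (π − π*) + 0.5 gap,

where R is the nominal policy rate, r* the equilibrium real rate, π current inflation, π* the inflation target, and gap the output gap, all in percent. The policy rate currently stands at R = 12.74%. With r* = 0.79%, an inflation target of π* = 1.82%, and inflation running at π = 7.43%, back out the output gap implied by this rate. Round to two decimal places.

3.43%

0.5 gap = 12.74 − 0.79 − 7.43 − 0.5 × (7.43 − 1.82) = 1.715
gap = 1.715 / 0.5 = 3.43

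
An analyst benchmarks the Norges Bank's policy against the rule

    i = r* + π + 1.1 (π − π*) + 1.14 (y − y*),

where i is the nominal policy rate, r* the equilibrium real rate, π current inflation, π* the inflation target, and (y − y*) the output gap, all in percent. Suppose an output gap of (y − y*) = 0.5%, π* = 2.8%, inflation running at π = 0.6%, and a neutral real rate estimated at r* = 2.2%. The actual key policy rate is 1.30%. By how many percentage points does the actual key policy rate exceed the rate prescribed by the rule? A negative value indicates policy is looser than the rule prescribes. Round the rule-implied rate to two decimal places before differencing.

0.35 pp

i = 2.2 + 0.6 + 1.1 × (0.6 − 2.8) + 1.14 × 0.5
   = 2.2 + 0.6 − 2.42 + 0.57 = 0.95
Deviation = 1.30 − 0.95 = 0.35 pp.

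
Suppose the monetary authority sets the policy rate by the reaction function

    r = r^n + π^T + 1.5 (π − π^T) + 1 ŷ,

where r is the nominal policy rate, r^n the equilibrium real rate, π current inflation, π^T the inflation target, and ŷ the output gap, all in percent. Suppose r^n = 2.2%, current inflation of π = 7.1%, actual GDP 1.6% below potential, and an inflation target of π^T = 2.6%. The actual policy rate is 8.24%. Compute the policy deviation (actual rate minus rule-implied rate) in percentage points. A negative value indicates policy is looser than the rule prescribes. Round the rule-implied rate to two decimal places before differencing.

-1.71 pp

Output 1.6% below potential → ŷ = -1.6.
r = 2.2 + 2.6 + 1.5 × (7.1 − 2.6) + 1 × (-1.6)
   = 2.2 + 2.6 + 6.75 − 1.6 = 9.95
Deviation = 8.24 − 9.95 = -1.71 pp.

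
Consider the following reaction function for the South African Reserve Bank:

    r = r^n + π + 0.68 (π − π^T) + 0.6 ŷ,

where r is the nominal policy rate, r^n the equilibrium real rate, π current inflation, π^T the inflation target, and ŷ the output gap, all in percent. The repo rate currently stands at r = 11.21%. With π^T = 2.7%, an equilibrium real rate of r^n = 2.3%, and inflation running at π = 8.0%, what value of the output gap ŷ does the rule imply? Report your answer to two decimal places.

0.6 ŷ = 11.21 − 2.3 − 8.0 − 0.68 × (8.0 − 2.7) = -2.694
ŷ = -2.694 / 0.6 = -4.49

-4.49%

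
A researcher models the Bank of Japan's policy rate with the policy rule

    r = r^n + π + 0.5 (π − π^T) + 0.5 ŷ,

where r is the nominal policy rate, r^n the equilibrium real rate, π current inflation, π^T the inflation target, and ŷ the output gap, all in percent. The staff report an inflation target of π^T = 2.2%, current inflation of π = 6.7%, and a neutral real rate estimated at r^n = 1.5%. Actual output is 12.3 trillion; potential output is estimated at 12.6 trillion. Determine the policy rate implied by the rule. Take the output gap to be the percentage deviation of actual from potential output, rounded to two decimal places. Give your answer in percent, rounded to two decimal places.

Output gap = 100 × (12.3 − 12.6) / 12.6 = -2.38%.
r = 1.50 + 6.70 + 0.5 × (6.70 − 2.20) + 0.5 × (-2.38)
   = 1.50 + 6.7 + 2.25 − 1.19 = 9.26

9.26%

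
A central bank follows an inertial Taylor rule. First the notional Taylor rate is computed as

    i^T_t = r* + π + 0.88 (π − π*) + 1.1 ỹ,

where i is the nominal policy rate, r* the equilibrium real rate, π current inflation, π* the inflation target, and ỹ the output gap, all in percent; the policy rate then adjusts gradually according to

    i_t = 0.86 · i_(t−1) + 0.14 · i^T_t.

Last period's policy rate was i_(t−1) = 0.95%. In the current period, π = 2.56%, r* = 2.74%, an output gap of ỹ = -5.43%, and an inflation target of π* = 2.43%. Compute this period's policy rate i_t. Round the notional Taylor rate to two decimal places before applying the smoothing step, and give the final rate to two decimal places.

0.74%

i^T_t = 2.74 + 2.56 + 0.88 × (2.56 − 2.43) + 1.1 × (-5.43)
   = 2.74 + 2.56 + 0.1144 − 5.973 = -0.56
i_t = 0.86 × 0.95 + 0.14 × (-0.56) = 0.817 − 0.0784 = 0.74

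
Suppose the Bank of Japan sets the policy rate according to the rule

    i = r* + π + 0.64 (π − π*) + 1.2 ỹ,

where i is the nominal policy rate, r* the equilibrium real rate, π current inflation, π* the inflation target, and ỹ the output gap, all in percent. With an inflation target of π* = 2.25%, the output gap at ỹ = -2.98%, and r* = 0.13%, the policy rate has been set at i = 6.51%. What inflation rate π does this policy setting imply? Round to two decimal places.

Collecting π: i = r* + (1 + 0.64) π − 0.64 π* + 1.2 ỹ
1.64 π = 6.51 − 0.13 + 0.64 × 2.25 − 1.2 × (-2.98) = 11.396
π = 11.396 / 1.64 = 6.95

6.95%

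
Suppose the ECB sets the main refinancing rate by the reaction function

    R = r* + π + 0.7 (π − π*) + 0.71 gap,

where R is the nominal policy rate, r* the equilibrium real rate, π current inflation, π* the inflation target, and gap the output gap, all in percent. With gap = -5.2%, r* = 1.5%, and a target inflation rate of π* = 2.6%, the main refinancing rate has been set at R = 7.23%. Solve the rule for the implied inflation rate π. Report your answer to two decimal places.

Collecting π: R = r* + (1 + 0.7) π − 0.7 π* + 0.71 gap
1.7 π = 7.23 − 1.5 + 0.7 × 2.6 − 0.71 × (-5.2) = 11.242
π = 11.242 / 1.7 = 6.61

6.61%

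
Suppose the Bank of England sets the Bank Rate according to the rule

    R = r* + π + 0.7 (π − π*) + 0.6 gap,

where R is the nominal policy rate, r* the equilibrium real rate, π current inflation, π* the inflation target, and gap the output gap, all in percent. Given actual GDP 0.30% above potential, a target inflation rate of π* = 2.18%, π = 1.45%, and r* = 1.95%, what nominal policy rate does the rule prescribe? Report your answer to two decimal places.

Output 0.30% above potential → gap = 0.30.
R = 1.95 + 1.45 + 0.7 × (1.45 − 2.18) + 0.6 × 0.30
   = 1.95 + 1.45 − 0.511 + 0.18 = 3.07

3.07%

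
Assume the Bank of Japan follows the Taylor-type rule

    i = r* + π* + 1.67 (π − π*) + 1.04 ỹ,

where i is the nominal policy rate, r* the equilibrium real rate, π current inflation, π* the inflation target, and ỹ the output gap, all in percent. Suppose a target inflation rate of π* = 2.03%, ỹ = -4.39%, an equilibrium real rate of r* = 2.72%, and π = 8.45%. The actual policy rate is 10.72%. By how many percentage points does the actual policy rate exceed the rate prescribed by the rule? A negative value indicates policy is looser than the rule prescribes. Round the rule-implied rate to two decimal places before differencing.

-0.19 pp

i = 2.72 + 2.03 + 1.67 × (8.45 − 2.03) + 1.04 × (-4.39)
   = 2.72 + 2.03 + 10.7214 − 4.5656 = 10.91
Deviation = 10.72 − 10.91 = -0.19 pp.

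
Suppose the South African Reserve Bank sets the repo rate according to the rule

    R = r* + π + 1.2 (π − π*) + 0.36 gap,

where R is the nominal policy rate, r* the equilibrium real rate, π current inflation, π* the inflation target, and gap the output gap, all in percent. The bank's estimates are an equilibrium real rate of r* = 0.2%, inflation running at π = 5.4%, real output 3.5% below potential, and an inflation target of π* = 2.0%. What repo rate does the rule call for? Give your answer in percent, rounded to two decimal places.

8.42%

Output 3.5% below potential → gap = -3.5.
R = 0.2 + 5.4 + 1.2 × (5.4 − 2.0) + 0.36 × (-3.5)
   = 0.2 + 5.4 + 4.08 − 1.26 = 8.42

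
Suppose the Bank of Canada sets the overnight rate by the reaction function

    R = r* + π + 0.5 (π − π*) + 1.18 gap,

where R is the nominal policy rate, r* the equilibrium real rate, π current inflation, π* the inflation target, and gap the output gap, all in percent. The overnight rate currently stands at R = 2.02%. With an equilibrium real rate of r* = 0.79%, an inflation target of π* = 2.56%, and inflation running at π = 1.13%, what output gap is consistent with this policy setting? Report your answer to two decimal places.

1.18 gap = 2.02 − 0.79 − 1.13 − 0.5 × (1.13 − 2.56) = 0.815
gap = 0.815 / 1.18 = 0.69

0.69%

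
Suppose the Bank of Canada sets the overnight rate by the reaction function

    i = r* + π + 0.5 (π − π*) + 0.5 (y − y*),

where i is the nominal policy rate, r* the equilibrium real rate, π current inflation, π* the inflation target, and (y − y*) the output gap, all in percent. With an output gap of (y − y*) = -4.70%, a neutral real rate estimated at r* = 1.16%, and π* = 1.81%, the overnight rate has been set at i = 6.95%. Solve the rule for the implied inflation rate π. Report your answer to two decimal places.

6.03%

Collecting π: i = r* + (1 + 0.5) π − 0.5 π* + 0.5 (y − y*)
1.5 π = 6.95 − 1.16 + 0.5 × 1.81 − 0.5 × (-4.70) = 9.045
π = 9.045 / 1.5 = 6.03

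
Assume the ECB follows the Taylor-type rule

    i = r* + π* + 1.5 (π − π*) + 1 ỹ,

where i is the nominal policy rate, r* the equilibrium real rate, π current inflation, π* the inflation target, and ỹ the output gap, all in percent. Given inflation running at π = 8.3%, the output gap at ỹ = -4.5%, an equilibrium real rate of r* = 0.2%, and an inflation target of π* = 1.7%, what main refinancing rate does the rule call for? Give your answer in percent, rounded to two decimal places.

i = 0.2 + 1.7 + 1.5 × (8.3 − 1.7) + 1 × (-4.5)
   = 0.2 + 1.7 + 9.9 − 4.5 = 7.30

7.30%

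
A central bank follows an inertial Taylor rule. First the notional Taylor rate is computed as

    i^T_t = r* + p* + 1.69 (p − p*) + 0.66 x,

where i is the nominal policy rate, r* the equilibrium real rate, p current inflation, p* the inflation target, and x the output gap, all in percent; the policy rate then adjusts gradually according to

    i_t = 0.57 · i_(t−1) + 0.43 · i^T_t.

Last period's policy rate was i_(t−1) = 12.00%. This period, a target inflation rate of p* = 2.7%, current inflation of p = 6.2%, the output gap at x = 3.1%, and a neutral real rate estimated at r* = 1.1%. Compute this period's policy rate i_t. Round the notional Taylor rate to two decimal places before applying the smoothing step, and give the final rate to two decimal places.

i^T_t = 1.1 + 2.7 + 1.69 × (6.2 − 2.7) + 0.66 × 3.1
   = 1.1 + 2.7 + 5.915 + 2.046 = 11.76
i_t = 0.57 × 12.00 + 0.43 × 11.76 = 6.84 + 5.0568 = 11.90

11.90%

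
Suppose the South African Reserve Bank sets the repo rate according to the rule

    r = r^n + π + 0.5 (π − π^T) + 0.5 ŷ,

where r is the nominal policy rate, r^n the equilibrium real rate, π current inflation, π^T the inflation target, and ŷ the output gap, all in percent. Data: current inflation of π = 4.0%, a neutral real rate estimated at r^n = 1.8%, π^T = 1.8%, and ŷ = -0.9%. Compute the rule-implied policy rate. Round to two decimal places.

6.45%

r = 1.8 + 4.0 + 0.5 × (4.0 − 1.8) + 0.5 × (-0.9)
   = 1.8 + 4 + 1.1 − 0.45 = 6.45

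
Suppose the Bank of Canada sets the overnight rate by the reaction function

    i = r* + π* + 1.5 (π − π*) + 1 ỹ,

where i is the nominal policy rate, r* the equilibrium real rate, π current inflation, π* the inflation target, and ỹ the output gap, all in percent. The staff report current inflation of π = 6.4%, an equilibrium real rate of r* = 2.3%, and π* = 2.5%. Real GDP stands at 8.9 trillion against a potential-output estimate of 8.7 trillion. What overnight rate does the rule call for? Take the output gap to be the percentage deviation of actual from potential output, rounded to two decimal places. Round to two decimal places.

Output gap = 100 × (8.9 − 8.7) / 8.7 = 2.30%.
i = 2.30 + 2.50 + 1.5 × (6.40 − 2.50) + 1 × 2.30
   = 2.30 + 2.5 + 5.85 + 2.3 = 12.95

12.95%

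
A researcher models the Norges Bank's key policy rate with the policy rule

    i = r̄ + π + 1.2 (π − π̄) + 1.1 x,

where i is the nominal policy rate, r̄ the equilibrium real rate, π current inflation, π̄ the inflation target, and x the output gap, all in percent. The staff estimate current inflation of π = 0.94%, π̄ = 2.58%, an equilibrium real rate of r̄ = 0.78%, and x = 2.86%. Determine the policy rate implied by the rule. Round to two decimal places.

2.90%

i = 0.78 + 0.94 + 1.2 × (0.94 − 2.58) + 1.1 × 2.86
   = 0.78 + 0.94 − 1.968 + 3.146 = 2.90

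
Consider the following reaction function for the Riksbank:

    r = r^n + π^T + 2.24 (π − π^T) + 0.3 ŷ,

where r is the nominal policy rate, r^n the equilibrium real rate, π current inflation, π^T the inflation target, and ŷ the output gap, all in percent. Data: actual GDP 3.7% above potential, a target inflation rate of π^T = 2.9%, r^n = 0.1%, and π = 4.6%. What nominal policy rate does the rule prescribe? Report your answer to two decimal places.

Output 3.7% above potential → ŷ = 3.7.
r = 0.1 + 2.9 + 2.24 × (4.6 − 2.9) + 0.3 × 3.7
   = 0.1 + 2.9 + 3.808 + 1.11 = 7.92

7.92%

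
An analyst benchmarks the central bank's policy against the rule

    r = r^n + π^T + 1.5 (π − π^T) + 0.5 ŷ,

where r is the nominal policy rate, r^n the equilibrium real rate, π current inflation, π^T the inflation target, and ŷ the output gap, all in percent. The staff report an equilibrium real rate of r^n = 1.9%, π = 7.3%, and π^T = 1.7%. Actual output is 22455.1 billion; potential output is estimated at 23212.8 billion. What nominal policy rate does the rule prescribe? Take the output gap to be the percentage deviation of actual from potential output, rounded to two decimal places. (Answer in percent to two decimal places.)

Output gap = 100 × (22455.1 − 23212.8) / 23212.8 = -3.26%.
r = 1.90 + 1.70 + 1.5 × (7.30 − 1.70) + 0.5 × (-3.26)
   = 1.90 + 1.7 + 8.4 − 1.63 = 10.37

10.37%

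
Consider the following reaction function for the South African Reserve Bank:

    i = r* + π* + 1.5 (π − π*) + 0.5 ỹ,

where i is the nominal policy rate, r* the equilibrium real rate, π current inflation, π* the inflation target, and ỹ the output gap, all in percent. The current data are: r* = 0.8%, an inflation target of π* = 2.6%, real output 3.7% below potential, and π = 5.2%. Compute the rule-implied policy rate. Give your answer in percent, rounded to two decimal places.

5.45%

Output 3.7% below potential → ỹ = -3.7.
i = 0.8 + 2.6 + 1.5 × (5.2 − 2.6) + 0.5 × (-3.7)
   = 0.8 + 2.6 + 3.9 − 1.85 = 5.45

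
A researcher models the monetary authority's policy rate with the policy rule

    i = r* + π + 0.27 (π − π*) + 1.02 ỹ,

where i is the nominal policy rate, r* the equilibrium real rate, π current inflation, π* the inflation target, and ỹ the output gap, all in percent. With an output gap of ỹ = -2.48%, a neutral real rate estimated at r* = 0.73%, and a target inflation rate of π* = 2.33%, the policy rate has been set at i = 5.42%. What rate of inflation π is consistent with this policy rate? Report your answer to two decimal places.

Collecting π: i = r* + (1 + 0.27) π − 0.27 π* + 1.02 ỹ
1.27 π = 5.42 − 0.73 + 0.27 × 2.33 − 1.02 × (-2.48) = 7.8487
π = 7.8487 / 1.27 = 6.18

6.18%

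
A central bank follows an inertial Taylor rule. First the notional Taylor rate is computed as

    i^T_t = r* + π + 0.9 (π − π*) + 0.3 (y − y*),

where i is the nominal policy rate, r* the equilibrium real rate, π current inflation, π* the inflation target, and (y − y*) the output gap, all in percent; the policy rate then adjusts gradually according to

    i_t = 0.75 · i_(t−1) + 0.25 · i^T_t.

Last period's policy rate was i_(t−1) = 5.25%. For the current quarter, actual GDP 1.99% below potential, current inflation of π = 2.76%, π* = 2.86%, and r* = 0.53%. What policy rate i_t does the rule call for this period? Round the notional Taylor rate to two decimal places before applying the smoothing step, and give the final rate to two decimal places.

4.59%

Output 1.99% below potential → (y − y*) = -1.99.
i^T_t = 0.53 + 2.76 + 0.9 × (2.76 − 2.86) + 0.3 × (-1.99)
   = 0.53 + 2.76 − 0.09 − 0.597 = 2.60
i_t = 0.75 × 5.25 + 0.25 × 2.60 = 3.9375 + 0.65 = 4.59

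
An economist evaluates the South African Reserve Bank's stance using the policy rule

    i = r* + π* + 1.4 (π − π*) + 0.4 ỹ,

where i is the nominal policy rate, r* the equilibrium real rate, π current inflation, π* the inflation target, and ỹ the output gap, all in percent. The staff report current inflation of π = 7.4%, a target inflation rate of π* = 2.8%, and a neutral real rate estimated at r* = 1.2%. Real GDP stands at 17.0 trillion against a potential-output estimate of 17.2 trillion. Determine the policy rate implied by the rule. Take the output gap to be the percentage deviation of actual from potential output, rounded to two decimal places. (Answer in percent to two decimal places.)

9.98%

Output gap = 100 × (17.0 − 17.2) / 17.2 = -1.16%.
i = 1.20 + 2.80 + 1.4 × (7.40 − 2.80) + 0.4 × (-1.16)
   = 1.20 + 2.8 + 6.44 − 0.464 = 9.98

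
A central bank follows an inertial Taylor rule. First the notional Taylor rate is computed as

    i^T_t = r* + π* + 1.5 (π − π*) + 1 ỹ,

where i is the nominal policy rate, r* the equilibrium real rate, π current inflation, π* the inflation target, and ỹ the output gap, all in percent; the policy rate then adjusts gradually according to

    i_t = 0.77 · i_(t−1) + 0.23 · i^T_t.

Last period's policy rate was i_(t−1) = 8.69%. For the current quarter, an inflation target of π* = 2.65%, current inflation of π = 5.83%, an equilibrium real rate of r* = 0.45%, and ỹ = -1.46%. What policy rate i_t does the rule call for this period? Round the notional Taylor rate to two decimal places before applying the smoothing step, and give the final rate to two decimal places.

8.17%

i^T_t = 0.45 + 2.65 + 1.5 × (5.83 − 2.65) + 1 × (-1.46)
   = 0.45 + 2.65 + 4.77 − 1.46 = 6.41
i_t = 0.77 × 8.69 + 0.23 × 6.41 = 6.6913 + 1.4743 = 8.17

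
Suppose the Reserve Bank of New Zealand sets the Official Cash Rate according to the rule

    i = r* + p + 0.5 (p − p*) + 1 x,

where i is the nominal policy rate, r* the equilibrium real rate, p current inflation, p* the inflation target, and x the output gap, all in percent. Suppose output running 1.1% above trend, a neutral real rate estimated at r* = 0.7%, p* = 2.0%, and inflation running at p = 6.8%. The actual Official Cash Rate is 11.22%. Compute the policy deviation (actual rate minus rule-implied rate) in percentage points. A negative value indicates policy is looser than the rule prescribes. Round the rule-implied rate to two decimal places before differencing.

0.22 pp

Output 1.1% above potential → x = 1.1.
i = 0.7 + 6.8 + 0.5 × (6.8 − 2.0) + 1 × 1.1
   = 0.7 + 6.8 + 2.4 + 1.1 = 11.00
Deviation = 11.22 − 11.00 = 0.22 pp.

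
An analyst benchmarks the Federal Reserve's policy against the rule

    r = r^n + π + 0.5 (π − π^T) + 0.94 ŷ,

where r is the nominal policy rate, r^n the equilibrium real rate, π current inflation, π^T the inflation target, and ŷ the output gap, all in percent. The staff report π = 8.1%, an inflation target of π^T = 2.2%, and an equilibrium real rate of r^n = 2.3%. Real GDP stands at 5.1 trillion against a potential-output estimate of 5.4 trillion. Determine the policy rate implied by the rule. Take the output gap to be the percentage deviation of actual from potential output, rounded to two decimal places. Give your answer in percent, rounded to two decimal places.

Output gap = 100 × (5.1 − 5.4) / 5.4 = -5.56%.
r = 2.30 + 8.10 + 0.5 × (8.10 − 2.20) + 0.94 × (-5.56)
   = 2.30 + 8.1 + 2.95 − 5.2264 = 8.12

8.12%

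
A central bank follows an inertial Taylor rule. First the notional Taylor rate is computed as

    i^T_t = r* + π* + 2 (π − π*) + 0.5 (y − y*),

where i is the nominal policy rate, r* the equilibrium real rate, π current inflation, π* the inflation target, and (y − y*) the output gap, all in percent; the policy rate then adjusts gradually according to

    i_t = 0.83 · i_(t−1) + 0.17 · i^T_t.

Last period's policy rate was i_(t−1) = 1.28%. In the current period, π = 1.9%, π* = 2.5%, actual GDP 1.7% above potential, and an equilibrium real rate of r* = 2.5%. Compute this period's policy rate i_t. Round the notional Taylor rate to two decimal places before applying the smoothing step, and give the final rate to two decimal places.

1.85%

Output 1.7% above potential → (y − y*) = 1.7.
i^T_t = 2.5 + 2.5 + 2 × (1.9 − 2.5) + 0.5 × 1.7
   = 2.5 + 2.5 − 1.2 + 0.85 = 4.65
i_t = 0.83 × 1.28 + 0.17 × 4.65 = 1.0624 + 0.7905 = 1.85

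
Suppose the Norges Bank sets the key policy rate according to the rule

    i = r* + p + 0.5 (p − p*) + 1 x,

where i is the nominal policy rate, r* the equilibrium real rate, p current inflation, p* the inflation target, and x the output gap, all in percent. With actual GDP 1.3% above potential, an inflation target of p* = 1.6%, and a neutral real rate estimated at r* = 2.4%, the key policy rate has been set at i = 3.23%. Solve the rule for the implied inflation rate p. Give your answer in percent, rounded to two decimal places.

0.22%

Output 1.3% above potential → x = 1.3.
Collecting p: i = r* + (1 + 0.5) p − 0.5 p* + 1 x
1.5 p = 3.23 − 2.4 + 0.5 × 1.6 − 1 × 1.3 = 0.33
p = 0.33 / 1.5 = 0.22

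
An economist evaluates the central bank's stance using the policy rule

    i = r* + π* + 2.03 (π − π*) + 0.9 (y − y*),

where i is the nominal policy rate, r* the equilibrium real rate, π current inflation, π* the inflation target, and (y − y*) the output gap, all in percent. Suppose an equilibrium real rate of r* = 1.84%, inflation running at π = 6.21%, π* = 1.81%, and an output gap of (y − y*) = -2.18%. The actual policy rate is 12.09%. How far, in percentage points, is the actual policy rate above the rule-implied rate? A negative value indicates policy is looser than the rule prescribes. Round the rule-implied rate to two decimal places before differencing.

1.47 pp

i = 1.84 + 1.81 + 2.03 × (6.21 − 1.81) + 0.9 × (-2.18)
   = 1.84 + 1.81 + 8.932 − 1.962 = 10.62
Deviation = 12.09 − 10.62 = 1.47 pp.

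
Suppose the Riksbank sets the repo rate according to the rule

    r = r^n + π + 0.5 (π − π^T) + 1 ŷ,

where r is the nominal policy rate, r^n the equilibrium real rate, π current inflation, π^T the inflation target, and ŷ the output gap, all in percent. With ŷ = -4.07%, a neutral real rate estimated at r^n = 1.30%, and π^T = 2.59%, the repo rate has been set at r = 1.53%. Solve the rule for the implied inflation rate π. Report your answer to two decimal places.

Collecting π: r = r^n + (1 + 0.5) π − 0.5 π^T + 1 ŷ
1.5 π = 1.53 − 1.30 + 0.5 × 2.59 − 1 × (-4.07) = 5.595
π = 5.595 / 1.5 = 3.73

3.73%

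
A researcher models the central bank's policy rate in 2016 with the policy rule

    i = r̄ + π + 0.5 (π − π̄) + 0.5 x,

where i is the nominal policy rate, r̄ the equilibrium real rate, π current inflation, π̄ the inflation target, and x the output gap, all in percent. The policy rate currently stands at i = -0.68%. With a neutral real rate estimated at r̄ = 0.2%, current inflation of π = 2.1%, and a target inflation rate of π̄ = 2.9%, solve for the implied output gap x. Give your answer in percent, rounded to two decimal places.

0.5 x = -0.68 − 0.2 − 2.1 − 0.5 × (2.1 − 2.9) = -2.58
x = -2.58 / 0.5 = -5.16

-5.16%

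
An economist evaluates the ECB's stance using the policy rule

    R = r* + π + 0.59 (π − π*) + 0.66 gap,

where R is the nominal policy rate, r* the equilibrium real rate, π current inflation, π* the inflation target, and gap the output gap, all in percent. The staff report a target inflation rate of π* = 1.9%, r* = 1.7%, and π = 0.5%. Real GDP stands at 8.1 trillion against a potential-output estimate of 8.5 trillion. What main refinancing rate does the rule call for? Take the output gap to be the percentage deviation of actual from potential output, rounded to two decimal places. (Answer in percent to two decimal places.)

-1.73%

Output gap = 100 × (8.1 − 8.5) / 8.5 = -4.71%.
R = 1.70 + 0.50 + 0.59 × (0.50 − 1.90) + 0.66 × (-4.71)
   = 1.70 + 0.5 − 0.826 − 3.1086 = -1.73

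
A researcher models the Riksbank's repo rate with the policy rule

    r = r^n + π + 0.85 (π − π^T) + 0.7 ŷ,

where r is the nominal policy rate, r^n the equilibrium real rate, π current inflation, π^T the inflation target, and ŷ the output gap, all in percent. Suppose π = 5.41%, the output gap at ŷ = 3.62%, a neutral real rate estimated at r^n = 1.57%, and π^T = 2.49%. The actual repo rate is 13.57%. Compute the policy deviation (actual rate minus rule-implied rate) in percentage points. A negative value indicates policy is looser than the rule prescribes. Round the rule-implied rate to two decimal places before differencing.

1.57 pp

r = 1.57 + 5.41 + 0.85 × (5.41 − 2.49) + 0.7 × 3.62
   = 1.57 + 5.41 + 2.482 + 2.534 = 12.00
Deviation = 13.57 − 12.00 = 1.57 pp.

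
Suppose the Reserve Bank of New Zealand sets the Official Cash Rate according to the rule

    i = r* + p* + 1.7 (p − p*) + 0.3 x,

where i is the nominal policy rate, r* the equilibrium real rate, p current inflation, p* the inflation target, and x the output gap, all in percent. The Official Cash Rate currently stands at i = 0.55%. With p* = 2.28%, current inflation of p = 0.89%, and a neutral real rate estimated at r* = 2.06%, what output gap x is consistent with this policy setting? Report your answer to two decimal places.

0.3 x = 0.55 − 2.06 − 2.28 − 1.7 × (0.89 − 2.28) = -1.427
x = -1.427 / 0.3 = -4.76

-4.76%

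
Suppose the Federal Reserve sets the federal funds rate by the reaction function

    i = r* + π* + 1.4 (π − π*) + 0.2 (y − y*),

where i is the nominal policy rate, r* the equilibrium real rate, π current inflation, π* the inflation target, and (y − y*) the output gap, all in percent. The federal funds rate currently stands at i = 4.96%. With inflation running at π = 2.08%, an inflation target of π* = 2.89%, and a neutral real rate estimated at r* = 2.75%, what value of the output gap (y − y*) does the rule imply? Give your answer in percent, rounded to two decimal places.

2.27%

0.2 (y − y*) = 4.96 − 2.75 − 2.89 − 1.4 × (2.08 − 2.89) = 0.454
(y − y*) = 0.454 / 0.2 = 2.27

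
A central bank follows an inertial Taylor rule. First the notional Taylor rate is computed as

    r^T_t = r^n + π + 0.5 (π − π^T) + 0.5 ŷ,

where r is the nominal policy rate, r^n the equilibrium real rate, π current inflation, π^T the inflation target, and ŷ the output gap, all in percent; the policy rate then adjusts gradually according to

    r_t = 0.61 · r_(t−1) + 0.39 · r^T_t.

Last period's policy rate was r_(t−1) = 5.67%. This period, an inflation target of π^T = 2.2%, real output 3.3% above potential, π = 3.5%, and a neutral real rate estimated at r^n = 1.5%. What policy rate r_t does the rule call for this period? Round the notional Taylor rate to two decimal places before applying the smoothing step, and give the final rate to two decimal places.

6.31%

Output 3.3% above potential → ŷ = 3.3.
r^T_t = 1.5 + 3.5 + 0.5 × (3.5 − 2.2) + 0.5 × 3.3
   = 1.5 + 3.5 + 0.65 + 1.65 = 7.30
r_t = 0.61 × 5.67 + 0.39 × 7.30 = 3.4587 + 2.847 = 6.31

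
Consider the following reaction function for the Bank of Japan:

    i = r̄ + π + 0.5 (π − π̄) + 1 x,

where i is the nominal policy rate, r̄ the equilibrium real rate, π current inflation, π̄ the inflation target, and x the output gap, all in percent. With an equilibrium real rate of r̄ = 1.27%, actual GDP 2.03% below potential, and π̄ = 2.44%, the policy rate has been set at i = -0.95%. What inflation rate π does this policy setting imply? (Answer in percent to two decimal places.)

Output 2.03% below potential → x = -2.03.
Collecting π: i = r̄ + (1 + 0.5) π − 0.5 π̄ + 1 x
1.5 π = -0.95 − 1.27 + 0.5 × 2.44 − 1 × (-2.03) = 1.03
π = 1.03 / 1.5 = 0.69

0.69%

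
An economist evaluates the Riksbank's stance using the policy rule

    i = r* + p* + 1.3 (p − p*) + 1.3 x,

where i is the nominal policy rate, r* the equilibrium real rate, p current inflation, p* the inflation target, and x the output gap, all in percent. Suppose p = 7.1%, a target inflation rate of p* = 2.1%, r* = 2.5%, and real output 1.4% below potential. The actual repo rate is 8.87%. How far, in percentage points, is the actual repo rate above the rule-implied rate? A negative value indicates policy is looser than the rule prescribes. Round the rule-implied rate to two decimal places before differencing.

-0.41 pp

Output 1.4% below potential → x = -1.4.
i = 2.5 + 2.1 + 1.3 × (7.1 − 2.1) + 1.3 × (-1.4)
   = 2.5 + 2.1 + 6.5 − 1.82 = 9.28
Deviation = 8.87 − 9.28 = -0.41 pp.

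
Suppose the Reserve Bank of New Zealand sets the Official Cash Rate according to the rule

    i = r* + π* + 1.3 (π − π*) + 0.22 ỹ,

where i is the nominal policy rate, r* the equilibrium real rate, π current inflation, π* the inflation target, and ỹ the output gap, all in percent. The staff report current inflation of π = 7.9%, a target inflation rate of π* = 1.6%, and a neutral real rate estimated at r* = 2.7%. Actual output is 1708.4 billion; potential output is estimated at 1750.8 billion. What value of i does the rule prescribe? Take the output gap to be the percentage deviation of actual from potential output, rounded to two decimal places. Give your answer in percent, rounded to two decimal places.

11.96%

Output gap = 100 × (1708.4 − 1750.8) / 1750.8 = -2.42%.
i = 2.70 + 1.60 + 1.3 × (7.90 − 1.60) + 0.22 × (-2.42)
   = 2.70 + 1.6 + 8.19 − 0.5324 = 11.96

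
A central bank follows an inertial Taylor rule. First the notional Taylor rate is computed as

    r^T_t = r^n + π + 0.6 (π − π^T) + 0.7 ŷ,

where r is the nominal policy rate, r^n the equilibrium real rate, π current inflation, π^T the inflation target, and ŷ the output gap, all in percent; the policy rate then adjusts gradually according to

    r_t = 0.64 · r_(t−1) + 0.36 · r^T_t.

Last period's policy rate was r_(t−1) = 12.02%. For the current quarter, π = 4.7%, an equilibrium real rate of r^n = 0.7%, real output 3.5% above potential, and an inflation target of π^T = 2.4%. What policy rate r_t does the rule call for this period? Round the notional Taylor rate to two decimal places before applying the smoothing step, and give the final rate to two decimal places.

Output 3.5% above potential → ŷ = 3.5.
r^T_t = 0.7 + 4.7 + 0.6 × (4.7 − 2.4) + 0.7 × 3.5
   = 0.7 + 4.7 + 1.38 + 2.45 = 9.23
r_t = 0.64 × 12.02 + 0.36 × 9.23 = 7.6928 + 3.3228 = 11.02

11.02%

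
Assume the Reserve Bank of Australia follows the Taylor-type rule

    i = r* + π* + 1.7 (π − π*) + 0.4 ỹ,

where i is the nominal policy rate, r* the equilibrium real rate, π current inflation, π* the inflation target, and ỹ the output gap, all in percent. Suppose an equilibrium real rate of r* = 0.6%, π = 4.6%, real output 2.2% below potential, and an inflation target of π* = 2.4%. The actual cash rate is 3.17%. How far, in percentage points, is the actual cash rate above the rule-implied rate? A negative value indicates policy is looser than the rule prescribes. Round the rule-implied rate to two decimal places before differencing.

Output 2.2% below potential → ỹ = -2.2.
i = 0.6 + 2.4 + 1.7 × (4.6 − 2.4) + 0.4 × (-2.2)
   = 0.6 + 2.4 + 3.74 − 0.88 = 5.86
Deviation = 3.17 − 5.86 = -2.69 pp.

-2.69 pp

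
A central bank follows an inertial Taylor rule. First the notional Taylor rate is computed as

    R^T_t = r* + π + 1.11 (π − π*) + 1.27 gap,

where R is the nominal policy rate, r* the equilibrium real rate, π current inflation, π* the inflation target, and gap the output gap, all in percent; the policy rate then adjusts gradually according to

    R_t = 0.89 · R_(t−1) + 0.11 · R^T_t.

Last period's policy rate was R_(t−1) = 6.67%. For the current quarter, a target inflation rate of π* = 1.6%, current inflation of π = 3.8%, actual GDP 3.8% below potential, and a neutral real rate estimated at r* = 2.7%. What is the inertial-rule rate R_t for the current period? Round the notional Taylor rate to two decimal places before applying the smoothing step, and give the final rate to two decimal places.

Output 3.8% below potential → gap = -3.8.
R^T_t = 2.7 + 3.8 + 1.11 × (3.8 − 1.6) + 1.27 × (-3.8)
   = 2.7 + 3.8 + 2.442 − 4.826 = 4.12
R_t = 0.89 × 6.67 + 0.11 × 4.12 = 5.9363 + 0.4532 = 6.39

6.39%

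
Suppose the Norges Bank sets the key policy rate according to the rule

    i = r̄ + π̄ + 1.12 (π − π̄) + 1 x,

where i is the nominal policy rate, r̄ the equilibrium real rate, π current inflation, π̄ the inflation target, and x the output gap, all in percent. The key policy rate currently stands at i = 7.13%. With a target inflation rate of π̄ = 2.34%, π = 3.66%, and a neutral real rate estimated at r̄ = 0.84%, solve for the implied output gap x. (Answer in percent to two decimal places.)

2.47%

1 x = 7.13 − 0.84 − 2.34 − 1.12 × (3.66 − 2.34) = 2.4716
x = 2.4716 / 1 = 2.47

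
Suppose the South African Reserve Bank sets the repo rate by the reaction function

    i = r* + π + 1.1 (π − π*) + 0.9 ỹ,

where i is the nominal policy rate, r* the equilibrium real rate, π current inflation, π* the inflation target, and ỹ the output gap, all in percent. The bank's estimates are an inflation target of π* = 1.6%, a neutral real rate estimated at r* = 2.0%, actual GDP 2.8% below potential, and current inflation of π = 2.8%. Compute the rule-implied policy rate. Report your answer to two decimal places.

3.60%

Output 2.8% below potential → ỹ = -2.8.
i = 2.0 + 2.8 + 1.1 × (2.8 − 1.6) + 0.9 × (-2.8)
   = 2.0 + 2.8 + 1.32 − 2.52 = 3.60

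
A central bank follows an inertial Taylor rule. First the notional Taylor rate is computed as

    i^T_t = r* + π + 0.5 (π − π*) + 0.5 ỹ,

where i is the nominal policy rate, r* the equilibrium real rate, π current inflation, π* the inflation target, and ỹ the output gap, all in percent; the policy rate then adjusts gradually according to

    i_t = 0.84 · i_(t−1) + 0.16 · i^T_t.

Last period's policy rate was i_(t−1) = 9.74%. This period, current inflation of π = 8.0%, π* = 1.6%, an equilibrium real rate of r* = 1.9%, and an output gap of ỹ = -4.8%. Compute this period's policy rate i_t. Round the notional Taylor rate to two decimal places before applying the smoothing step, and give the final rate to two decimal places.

9.89%

i^T_t = 1.9 + 8.0 + 0.5 × (8.0 − 1.6) + 0.5 × (-4.8)
   = 1.9 + 8 + 3.2 − 2.4 = 10.70
i_t = 0.84 × 9.74 + 0.16 × 10.70 = 8.1816 + 1.712 = 9.89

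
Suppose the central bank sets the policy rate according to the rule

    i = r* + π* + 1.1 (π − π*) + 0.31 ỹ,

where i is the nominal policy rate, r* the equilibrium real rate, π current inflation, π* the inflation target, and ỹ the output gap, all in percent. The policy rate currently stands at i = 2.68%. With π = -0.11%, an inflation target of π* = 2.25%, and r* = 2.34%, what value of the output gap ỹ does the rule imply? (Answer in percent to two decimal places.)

2.21%

0.31 ỹ = 2.68 − 2.34 − 2.25 − 1.1 × ((-0.11) − 2.25) = 0.686
ỹ = 0.686 / 0.31 = 2.21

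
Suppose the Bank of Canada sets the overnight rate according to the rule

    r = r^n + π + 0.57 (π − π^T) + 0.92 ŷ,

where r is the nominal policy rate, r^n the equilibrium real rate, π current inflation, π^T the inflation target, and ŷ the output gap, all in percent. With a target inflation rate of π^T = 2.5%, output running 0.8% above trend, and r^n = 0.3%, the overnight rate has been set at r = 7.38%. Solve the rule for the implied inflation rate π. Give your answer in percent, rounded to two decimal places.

Output 0.8% above potential → ŷ = 0.8.
Collecting π: r = r^n + (1 + 0.57) π − 0.57 π^T + 0.92 ŷ
1.57 π = 7.38 − 0.3 + 0.57 × 2.5 − 0.92 × 0.8 = 7.769
π = 7.769 / 1.57 = 4.95

4.95%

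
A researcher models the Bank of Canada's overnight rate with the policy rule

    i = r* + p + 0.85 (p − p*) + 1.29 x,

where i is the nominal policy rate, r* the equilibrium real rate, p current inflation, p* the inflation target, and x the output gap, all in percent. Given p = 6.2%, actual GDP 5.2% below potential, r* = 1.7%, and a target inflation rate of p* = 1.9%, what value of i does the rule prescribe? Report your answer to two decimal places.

4.85%

Output 5.2% below potential → x = -5.2.
i = 1.7 + 6.2 + 0.85 × (6.2 − 1.9) + 1.29 × (-5.2)
   = 1.7 + 6.2 + 3.655 − 6.708 = 4.85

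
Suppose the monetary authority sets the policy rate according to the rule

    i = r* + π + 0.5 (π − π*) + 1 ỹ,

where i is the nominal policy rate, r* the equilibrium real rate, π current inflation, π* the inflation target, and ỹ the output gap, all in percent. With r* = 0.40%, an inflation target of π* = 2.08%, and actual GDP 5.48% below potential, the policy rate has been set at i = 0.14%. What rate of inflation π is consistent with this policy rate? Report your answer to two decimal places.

4.17%

Output 5.48% below potential → ỹ = -5.48.
Collecting π: i = r* + (1 + 0.5) π − 0.5 π* + 1 ỹ
1.5 π = 0.14 − 0.40 + 0.5 × 2.08 − 1 × (-5.48) = 6.26
π = 6.26 / 1.5 = 4.17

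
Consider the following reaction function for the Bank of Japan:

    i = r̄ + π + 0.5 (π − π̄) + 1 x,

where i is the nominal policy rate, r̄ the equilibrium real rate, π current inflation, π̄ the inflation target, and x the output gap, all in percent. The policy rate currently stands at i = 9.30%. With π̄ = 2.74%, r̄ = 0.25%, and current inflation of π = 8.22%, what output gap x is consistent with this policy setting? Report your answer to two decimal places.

-1.91%

1 x = 9.30 − 0.25 − 8.22 − 0.5 × (8.22 − 2.74) = -1.91
x = -1.91 / 1 = -1.91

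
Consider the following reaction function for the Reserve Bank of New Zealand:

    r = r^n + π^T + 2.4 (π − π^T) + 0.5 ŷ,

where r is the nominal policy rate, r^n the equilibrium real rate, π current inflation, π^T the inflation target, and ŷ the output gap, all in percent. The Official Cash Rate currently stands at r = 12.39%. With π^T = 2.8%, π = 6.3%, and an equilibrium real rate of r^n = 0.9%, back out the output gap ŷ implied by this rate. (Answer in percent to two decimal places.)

0.5 ŷ = 12.39 − 0.9 − 2.8 − 2.4 × (6.3 − 2.8) = 0.29
ŷ = 0.29 / 0.5 = 0.58

0.58%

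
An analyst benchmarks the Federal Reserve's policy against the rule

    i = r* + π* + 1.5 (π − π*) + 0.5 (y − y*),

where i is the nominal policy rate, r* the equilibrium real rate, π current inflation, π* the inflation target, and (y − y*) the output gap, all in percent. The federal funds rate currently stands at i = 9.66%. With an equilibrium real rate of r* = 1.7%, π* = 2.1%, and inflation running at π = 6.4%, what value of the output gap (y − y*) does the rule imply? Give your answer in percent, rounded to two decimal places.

0.5 (y − y*) = 9.66 − 1.7 − 2.1 − 1.5 × (6.4 − 2.1) = -0.59
(y − y*) = -0.59 / 0.5 = -1.18

-1.18%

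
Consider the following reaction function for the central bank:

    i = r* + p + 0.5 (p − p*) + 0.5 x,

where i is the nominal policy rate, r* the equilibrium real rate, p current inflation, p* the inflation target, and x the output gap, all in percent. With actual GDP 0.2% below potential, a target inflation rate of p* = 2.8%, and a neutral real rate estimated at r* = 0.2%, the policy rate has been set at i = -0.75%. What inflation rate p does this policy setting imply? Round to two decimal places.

Output 0.2% below potential → x = -0.2.
Collecting p: i = r* + (1 + 0.5) p − 0.5 p* + 0.5 x
1.5 p = -0.75 − 0.2 + 0.5 × 2.8 − 0.5 × (-0.2) = 0.55
p = 0.55 / 1.5 = 0.37

0.37%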